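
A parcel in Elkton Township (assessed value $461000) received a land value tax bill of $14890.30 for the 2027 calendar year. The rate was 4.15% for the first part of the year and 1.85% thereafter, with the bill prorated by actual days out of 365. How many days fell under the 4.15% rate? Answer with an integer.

Let d = days at the first rate; then 365 − d days at the second rate.
$461000 × [4.15%·d + 1.85%·(365−d)] / 365 = $14890.30
Solving gives d = 219, so the new rate took effect on 8 Aug 2027.

219 days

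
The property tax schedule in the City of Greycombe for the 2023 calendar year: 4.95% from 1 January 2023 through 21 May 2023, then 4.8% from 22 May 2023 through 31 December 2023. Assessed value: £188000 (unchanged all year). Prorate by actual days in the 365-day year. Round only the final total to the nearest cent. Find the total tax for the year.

1 January – 21 May 2023: 141 days at 4.95% → £188000 × 4.95% × 141/365 = £3594.9205
22 May – 31 December 2023: 224 days at 4.8% → £188000 × 4.8% × 224/365 = £5538.0164
Total = £9132.9370

£9132.94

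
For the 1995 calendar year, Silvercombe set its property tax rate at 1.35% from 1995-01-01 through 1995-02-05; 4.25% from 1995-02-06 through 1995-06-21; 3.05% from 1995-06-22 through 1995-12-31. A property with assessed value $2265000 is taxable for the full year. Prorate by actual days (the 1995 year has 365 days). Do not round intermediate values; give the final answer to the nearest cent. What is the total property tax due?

$75412.09

1995-01-01 to 1995-02-05: 36 days at 1.35% → $2265000 × 1.35% × 36/365 = $3015.8630
1995-02-06 to 1995-06-21: 136 days at 4.25% → $2265000 × 4.25% × 136/365 = $35867.6712
1995-06-22 to 1995-12-31: 193 days at 3.05% → $2265000 × 3.05% × 193/365 = $36528.5548
Total = $75412.0890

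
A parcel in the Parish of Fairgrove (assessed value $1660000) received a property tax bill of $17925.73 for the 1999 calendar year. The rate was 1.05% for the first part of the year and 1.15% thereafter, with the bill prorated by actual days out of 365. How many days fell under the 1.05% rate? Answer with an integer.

256 days

Let d = days at the first rate; then 365 − d days at the second rate.
$1660000 × [1.05%·d + 1.15%·(365−d)] / 365 = $17925.73
Solving gives d = 256, so the new rate took effect on 14 Sep 1999.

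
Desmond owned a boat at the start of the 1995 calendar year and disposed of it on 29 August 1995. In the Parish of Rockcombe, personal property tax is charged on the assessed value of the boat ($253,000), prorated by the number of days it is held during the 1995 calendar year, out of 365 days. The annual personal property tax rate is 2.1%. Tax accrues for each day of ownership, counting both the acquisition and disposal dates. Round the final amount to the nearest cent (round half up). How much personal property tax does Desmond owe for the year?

$3,508.04

Days held (1 January – 29 August 1995): 241 out of 365
Tax = $253,000 × 2.1% × 241/365 = $3,508.0356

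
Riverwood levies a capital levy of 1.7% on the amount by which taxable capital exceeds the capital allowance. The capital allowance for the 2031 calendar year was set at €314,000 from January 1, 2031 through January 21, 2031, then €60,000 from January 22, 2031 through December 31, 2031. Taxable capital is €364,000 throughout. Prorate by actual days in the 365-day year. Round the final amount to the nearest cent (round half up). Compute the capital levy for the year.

January 1 – January 21, 2031: 21 days, exemption €314,000 → (€364,000 − €314,000) × 1.7% × 21/365 = €48.9041
January 22 – December 31, 2031: 344 days, exemption €60,000 → (€364,000 − €60,000) × 1.7% × 344/365 = €4,870.6630
Total = €4,919.5671

€4,919.57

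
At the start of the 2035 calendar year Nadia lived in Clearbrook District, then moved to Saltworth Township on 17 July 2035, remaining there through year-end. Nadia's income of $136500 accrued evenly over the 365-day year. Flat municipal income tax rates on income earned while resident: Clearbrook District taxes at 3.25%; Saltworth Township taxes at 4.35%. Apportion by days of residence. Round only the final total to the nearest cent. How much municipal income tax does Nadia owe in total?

Clearbrook District, 1 January – 16 July 2035: 197 days → $136500 × 3.25% × 197/365 = $2394.3596
Saltworth Township, 17 July – 31 December 2035: 168 days → $136500 × 4.35% × 168/365 = $2732.9918
Total = $5127.3514

$5127.35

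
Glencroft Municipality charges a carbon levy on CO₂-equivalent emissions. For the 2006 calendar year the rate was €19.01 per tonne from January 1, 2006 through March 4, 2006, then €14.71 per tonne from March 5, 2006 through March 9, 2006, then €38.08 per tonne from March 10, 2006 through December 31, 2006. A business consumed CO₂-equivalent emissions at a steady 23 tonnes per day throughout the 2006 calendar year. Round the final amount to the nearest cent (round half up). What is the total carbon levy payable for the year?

January 1 – March 4, 2006: 63 days × 23 tonnes/day = 1,449 tonnes at €19.01/tonne → €27,545.49
March 5 – March 9, 2006: 5 days × 23 tonnes/day = 115 tonnes at €14.71/tonne → €1,691.65
March 10 – December 31, 2006: 297 days × 23 tonnes/day = 6,831 tonnes at €38.08/tonne → €260,124.48

€289,361.62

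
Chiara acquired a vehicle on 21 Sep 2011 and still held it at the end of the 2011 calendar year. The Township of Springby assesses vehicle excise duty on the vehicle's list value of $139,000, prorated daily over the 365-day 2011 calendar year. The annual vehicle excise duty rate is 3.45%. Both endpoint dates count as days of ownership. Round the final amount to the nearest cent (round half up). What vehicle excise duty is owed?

$1,340.11

Days held (21 Sep – 31 Dec 2011): 102 out of 365
Tax = $139,000 × 3.45% × 102/365 = $1,340.1123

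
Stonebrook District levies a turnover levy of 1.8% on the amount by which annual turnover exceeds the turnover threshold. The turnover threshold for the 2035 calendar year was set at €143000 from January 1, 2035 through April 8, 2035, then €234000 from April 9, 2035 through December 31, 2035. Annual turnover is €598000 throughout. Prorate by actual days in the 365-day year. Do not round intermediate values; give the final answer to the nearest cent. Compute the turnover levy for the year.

January 1 – April 8, 2035: 98 days, exemption €143000 → (€598000 − €143000) × 1.8% × 98/365 = €2198.9589
April 9 – December 31, 2035: 267 days, exemption €234000 → (€598000 − €234000) × 1.8% × 267/365 = €4792.8329
Total = €6991.7918

€6991.79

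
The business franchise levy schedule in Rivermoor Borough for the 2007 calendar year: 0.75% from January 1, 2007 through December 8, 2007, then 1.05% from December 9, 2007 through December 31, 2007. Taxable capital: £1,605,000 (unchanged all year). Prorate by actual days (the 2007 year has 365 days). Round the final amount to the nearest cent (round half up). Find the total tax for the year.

January 1 – December 8, 2007: 342 days at 0.75% → £1,605,000 × 0.75% × 342/365 = £11,278.9726
December 9 – December 31, 2007: 23 days at 1.05% → £1,605,000 × 1.05% × 23/365 = £1,061.9384
Total = £12,340.9110

£12,340.91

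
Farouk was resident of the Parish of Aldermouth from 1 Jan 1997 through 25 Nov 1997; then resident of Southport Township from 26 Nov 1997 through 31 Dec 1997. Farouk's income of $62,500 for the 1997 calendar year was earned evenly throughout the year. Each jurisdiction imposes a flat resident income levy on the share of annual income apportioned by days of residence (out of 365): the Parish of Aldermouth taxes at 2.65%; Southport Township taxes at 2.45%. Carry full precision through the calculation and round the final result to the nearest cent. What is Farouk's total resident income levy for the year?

The Parish of Aldermouth, 1 Jan – 25 Nov 1997: 329 days → $62,500 × 2.65% × 329/365 = $1,492.8938
Southport Township, 26 Nov – 31 Dec 1997: 36 days → $62,500 × 2.45% × 36/365 = $151.0274
Total = $1,643.9212

$1,643.92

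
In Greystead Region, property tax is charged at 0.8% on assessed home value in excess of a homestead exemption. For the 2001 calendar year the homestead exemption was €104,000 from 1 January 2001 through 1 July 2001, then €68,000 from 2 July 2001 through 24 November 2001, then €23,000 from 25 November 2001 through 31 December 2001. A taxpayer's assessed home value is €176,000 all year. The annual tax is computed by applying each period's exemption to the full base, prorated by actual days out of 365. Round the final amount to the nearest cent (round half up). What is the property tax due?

1 January – 1 July 2001: 182 days, exemption €104,000 → (€176,000 − €104,000) × 0.8% × 182/365 = €287.2110
2 July – 24 November 2001: 146 days, exemption €68,000 → (€176,000 − €68,000) × 0.8% × 146/365 = €345.6000
25 November – 31 December 2001: 37 days, exemption €23,000 → (€176,000 − €23,000) × 0.8% × 37/365 = €124.0767
Total = €756.8877

€756.89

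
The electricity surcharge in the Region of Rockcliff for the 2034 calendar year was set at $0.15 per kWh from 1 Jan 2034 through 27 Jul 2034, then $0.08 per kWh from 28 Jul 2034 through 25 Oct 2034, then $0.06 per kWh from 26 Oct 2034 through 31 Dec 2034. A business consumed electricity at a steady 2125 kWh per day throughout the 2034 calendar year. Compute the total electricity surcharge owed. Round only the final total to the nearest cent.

$90,142.50

1 Jan – 27 Jul 2034: 208 days × 2125 kWh/day = 442,000 kWh at $0.15/kWh → $66,300.00
28 Jul – 25 Oct 2034: 90 days × 2125 kWh/day = 191,250 kWh at $0.08/kWh → $15,300.00
26 Oct – 31 Dec 2034: 67 days × 2125 kWh/day = 142,375 kWh at $0.06/kWh → $8,542.50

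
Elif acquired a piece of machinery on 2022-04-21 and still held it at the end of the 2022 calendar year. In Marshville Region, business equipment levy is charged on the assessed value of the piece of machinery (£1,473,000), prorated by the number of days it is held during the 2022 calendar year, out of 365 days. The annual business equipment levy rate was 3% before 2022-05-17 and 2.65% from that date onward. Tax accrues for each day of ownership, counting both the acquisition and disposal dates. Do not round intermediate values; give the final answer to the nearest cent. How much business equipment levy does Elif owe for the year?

£27,637.92

2022-04-21 to 2022-05-16: 26 days at 3% → £1,473,000 × 3% × 26/365 = £3,147.7808
2022-05-17 to 2022-12-31: 229 days at 2.65% → £1,473,000 × 2.65% × 229/365 = £24,490.1384
Total = £27,637.9192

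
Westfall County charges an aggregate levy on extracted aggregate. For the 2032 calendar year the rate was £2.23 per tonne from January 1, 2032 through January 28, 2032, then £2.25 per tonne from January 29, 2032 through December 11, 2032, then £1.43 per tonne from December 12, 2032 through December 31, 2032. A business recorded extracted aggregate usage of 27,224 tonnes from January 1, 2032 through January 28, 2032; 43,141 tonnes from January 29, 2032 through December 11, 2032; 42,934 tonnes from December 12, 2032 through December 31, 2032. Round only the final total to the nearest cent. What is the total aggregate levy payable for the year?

£219172.39

January 1 – January 28, 2032: 27,224 tonnes at £2.23/tonne → £60709.52
January 29 – December 11, 2032: 43,141 tonnes at £2.25/tonne → £97067.25
December 12 – December 31, 2032: 42,934 tonnes at £1.43/tonne → £61395.62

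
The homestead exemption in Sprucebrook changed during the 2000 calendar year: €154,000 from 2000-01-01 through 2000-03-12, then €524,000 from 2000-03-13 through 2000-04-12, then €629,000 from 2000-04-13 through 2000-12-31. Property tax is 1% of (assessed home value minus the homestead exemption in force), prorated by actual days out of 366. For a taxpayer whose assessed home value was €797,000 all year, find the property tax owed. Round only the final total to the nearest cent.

€2,703.36

2000-01-01 to 2000-03-12: 72 days, exemption €154,000 → (€797,000 − €154,000) × 1% × 72/366 = €1,264.9180
2000-03-13 to 2000-04-12: 31 days, exemption €524,000 → (€797,000 − €524,000) × 1% × 31/366 = €231.2295
2000-04-13 to 2000-12-31: 263 days, exemption €629,000 → (€797,000 − €629,000) × 1% × 263/366 = €1,207.2131
Total = €2,703.3607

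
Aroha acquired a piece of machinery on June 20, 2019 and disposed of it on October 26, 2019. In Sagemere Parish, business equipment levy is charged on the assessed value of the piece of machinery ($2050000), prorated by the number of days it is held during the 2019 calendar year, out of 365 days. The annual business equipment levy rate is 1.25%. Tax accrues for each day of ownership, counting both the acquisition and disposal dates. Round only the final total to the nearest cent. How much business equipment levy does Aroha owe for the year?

$9056.51

Days held (June 20 – October 26, 2019): 129 out of 365
Tax = $2050000 × 1.25% × 129/365 = $9056.5068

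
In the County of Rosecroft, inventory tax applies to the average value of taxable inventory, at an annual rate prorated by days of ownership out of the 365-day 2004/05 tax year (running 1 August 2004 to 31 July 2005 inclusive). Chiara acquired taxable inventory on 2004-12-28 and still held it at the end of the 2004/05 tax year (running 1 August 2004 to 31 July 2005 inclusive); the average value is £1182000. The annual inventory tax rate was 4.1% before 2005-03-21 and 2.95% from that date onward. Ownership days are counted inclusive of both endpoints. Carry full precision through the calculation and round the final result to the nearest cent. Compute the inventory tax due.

2004-12-28 to 2005-03-20: 83 days at 4.1% → £1182000 × 4.1% × 83/365 = £11020.1260
2005-03-21 to 2005-07-31: 133 days at 2.95% → £1182000 × 2.95% × 133/365 = £12705.6904
Total = £23725.8164

£23725.82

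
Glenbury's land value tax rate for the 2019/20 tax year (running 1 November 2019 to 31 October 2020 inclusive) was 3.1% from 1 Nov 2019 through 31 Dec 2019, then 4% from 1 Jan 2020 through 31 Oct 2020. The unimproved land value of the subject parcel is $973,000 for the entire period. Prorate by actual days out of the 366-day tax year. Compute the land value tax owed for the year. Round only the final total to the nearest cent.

$37,460.50

1 Nov – 31 Dec 2019: 61 days at 3.1% → $973,000 × 3.1% × 61/366 = $5,027.1667
1 Jan – 31 Oct 2020: 305 days at 4% → $973,000 × 4% × 305/366 = $32,433.3333
Total = $37,460.5000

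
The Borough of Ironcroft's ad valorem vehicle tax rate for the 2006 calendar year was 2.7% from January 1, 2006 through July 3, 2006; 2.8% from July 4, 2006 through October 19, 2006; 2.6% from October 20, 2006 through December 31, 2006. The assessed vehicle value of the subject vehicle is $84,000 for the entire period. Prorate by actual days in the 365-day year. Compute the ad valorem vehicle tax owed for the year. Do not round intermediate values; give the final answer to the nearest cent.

January 1 – July 3, 2006: 184 days at 2.7% → $84,000 × 2.7% × 184/365 = $1,143.3205
July 4 – October 19, 2006: 108 days at 2.8% → $84,000 × 2.8% × 108/365 = $695.9342
October 20 – December 31, 2006: 73 days at 2.6% → $84,000 × 2.6% × 73/365 = $436.8000
Total = $2,276.0548

$2,276.05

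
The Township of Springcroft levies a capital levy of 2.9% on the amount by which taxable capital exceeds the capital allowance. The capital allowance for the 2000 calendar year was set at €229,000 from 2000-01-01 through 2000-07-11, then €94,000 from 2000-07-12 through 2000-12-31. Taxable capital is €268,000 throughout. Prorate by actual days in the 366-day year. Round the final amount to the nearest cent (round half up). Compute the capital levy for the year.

2000-01-01 to 2000-07-11: 193 days, exemption €229,000 → (€268,000 − €229,000) × 2.9% × 193/366 = €596.4016
2000-07-12 to 2000-12-31: 173 days, exemption €94,000 → (€268,000 − €94,000) × 2.9% × 173/366 = €2,385.1311
Total = €2,981.5328

€2,981.53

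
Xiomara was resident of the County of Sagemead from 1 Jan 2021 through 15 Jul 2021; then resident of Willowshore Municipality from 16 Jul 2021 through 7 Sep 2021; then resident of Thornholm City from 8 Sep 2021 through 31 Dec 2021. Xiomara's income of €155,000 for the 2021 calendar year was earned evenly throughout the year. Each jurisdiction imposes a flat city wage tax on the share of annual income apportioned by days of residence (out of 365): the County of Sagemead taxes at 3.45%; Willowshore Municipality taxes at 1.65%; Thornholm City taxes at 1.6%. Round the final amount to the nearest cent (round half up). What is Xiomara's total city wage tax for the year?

The County of Sagemead, 1 Jan – 15 Jul 2021: 196 days → €155,000 × 3.45% × 196/365 = €2,871.5342
Willowshore Municipality, 16 Jul – 7 Sep 2021: 54 days → €155,000 × 1.65% × 54/365 = €378.3699
Thornholm City, 8 Sep – 31 Dec 2021: 115 days → €155,000 × 1.6% × 115/365 = €781.3699
Total = €4,031.2740

€4,031.27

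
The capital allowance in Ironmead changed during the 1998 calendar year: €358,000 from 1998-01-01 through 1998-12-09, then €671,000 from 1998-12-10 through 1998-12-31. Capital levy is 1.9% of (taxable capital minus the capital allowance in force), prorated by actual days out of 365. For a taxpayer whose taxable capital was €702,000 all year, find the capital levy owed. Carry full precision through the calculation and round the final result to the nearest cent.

1998-01-01 to 1998-12-09: 343 days, exemption €358,000 → (€702,000 − €358,000) × 1.9% × 343/365 = €6,142.0493
1998-12-10 to 1998-12-31: 22 days, exemption €671,000 → (€702,000 − €671,000) × 1.9% × 22/365 = €35.5014
Total = €6,177.5507

€6,177.55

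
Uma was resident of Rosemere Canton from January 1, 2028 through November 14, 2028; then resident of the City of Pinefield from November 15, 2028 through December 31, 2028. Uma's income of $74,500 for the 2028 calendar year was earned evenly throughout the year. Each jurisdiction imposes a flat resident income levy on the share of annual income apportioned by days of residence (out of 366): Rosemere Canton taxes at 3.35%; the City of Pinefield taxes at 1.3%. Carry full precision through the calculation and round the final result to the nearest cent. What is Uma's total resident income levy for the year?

Rosemere Canton, January 1 – November 14, 2028: 319 days → $74,500 × 3.35% × 319/366 = $2,175.2575
The City of Pinefield, November 15 – December 31, 2028: 47 days → $74,500 × 1.3% × 47/366 = $124.3702
Total = $2,299.6277

$2,299.63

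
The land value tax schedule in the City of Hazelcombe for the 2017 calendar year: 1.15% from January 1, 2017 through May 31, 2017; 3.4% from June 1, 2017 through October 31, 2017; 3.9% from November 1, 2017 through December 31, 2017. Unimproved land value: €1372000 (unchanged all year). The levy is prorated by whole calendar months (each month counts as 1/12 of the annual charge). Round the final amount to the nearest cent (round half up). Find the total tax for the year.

January 1 – May 31, 2017: 5 months at 1.15% → €1372000 × 1.15% × 5/12 = €6574.1667
June 1 – October 31, 2017: 5 months at 3.4% → €1372000 × 3.4% × 5/12 = €19436.6667
November 1 – December 31, 2017: 2 months at 3.9% → €1372000 × 3.9% × 2/12 = €8918.0000
Total = €34928.8333

€34928.83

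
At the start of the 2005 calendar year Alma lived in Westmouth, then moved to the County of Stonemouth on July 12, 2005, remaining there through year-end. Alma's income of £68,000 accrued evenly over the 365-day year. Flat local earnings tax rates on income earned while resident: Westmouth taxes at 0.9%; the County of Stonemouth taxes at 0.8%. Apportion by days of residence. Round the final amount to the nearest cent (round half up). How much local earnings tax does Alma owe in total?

£579.77

Westmouth, January 1 – July 11, 2005: 192 days → £68,000 × 0.9% × 192/365 = £321.9288
The County of Stonemouth, July 12 – December 31, 2005: 173 days → £68,000 × 0.8% × 173/365 = £257.8411
Total = £579.7699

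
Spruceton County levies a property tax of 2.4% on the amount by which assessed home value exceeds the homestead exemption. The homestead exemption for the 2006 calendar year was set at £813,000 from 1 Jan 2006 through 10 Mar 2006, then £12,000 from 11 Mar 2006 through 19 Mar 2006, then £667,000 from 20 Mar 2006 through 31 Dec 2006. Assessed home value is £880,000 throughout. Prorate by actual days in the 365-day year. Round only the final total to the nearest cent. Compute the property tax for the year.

£4,837.22

1 Jan – 10 Mar 2006: 69 days, exemption £813,000 → (£880,000 − £813,000) × 2.4% × 69/365 = £303.9781
11 Mar – 19 Mar 2006: 9 days, exemption £12,000 → (£880,000 − £12,000) × 2.4% × 9/365 = £513.6658
20 Mar – 31 Dec 2006: 287 days, exemption £667,000 → (£880,000 − £667,000) × 2.4% × 287/365 = £4,019.5726
Total = £4,837.2164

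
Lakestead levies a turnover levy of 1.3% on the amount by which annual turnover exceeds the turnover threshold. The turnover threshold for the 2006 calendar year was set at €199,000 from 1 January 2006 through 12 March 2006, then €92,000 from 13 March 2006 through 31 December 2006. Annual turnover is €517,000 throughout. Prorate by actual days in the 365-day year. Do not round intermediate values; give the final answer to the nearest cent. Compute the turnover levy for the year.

€5,254.42

1 January – 12 March 2006: 71 days, exemption €199,000 → (€517,000 − €199,000) × 1.3% × 71/365 = €804.1479
13 March – 31 December 2006: 294 days, exemption €92,000 → (€517,000 − €92,000) × 1.3% × 294/365 = €4,450.2740
Total = €5,254.4219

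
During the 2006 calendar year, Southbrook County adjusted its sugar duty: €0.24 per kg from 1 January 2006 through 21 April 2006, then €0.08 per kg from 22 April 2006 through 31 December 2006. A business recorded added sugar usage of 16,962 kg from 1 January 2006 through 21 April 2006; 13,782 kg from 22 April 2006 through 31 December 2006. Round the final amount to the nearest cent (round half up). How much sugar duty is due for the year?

€5,173.44

1 January – 21 April 2006: 16,962 kg at €0.24/kg → €4,070.88
22 April – 31 December 2006: 13,782 kg at €0.08/kg → €1,102.56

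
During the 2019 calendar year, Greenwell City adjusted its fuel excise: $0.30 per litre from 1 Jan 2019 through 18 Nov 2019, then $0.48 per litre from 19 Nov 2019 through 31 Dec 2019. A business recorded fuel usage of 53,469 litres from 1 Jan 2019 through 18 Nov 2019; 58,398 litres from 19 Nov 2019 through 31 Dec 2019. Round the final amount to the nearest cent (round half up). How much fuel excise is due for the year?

1 Jan – 18 Nov 2019: 53,469 litres at $0.30/litre → $16,040.70
19 Nov – 31 Dec 2019: 58,398 litres at $0.48/litre → $28,031.04

$44,071.74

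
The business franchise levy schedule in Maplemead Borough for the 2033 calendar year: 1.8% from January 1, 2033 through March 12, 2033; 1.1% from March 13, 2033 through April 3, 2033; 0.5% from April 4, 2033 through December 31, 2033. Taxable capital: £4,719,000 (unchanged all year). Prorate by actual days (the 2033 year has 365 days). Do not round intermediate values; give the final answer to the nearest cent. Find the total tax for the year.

£37,234.85

January 1 – March 12, 2033: 71 days at 1.8% → £4,719,000 × 1.8% × 71/365 = £16,522.9644
March 13 – April 3, 2033: 22 days at 1.1% → £4,719,000 × 1.1% × 22/365 = £3,128.7616
April 4 – December 31, 2033: 272 days at 0.5% → £4,719,000 × 0.5% × 272/365 = £17,583.1233
Total = £37,234.8493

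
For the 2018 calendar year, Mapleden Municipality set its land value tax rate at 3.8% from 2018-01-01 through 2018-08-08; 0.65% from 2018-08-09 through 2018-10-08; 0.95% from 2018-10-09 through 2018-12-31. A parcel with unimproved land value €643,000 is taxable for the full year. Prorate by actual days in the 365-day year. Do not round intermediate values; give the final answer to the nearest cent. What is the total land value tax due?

€16,831.63

2018-01-01 to 2018-08-08: 220 days at 3.8% → €643,000 × 3.8% × 220/365 = €14,727.3425
2018-08-09 to 2018-10-08: 61 days at 0.65% → €643,000 × 0.65% × 61/365 = €698.4918
2018-10-09 to 2018-12-31: 84 days at 0.95% → €643,000 × 0.95% × 84/365 = €1,405.7918
Total = €16,831.6260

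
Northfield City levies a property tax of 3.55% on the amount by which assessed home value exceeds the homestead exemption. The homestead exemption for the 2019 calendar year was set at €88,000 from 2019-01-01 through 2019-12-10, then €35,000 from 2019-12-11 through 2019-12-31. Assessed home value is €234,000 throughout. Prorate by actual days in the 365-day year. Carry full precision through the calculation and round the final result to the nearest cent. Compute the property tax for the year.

2019-01-01 to 2019-12-10: 344 days, exemption €88,000 → (€234,000 − €88,000) × 3.55% × 344/365 = €4,884.8000
2019-12-11 to 2019-12-31: 21 days, exemption €35,000 → (€234,000 − €35,000) × 3.55% × 21/365 = €406.4507
Total = €5,291.2507

€5,291.25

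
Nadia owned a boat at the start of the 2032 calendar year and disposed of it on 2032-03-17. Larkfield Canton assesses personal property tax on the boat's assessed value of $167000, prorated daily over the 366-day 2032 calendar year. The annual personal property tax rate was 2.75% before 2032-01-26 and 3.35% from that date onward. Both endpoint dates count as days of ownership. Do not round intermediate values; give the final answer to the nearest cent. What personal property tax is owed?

$1108.54

2032-01-01 to 2032-01-25: 25 days at 2.75% → $167000 × 2.75% × 25/366 = $313.6954
2032-01-26 to 2032-03-17: 52 days at 3.35% → $167000 × 3.35% × 52/366 = $794.8470
Total = $1108.5423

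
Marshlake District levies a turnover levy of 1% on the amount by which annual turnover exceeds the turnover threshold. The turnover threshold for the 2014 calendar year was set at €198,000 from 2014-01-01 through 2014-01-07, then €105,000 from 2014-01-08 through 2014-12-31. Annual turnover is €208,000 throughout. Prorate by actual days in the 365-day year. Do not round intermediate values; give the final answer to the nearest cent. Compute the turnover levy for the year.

€1,012.16

2014-01-01 to 2014-01-07: 7 days, exemption €198,000 → (€208,000 − €198,000) × 1% × 7/365 = €1.9178
2014-01-08 to 2014-12-31: 358 days, exemption €105,000 → (€208,000 − €105,000) × 1% × 358/365 = €1,010.2466
Total = €1,012.1644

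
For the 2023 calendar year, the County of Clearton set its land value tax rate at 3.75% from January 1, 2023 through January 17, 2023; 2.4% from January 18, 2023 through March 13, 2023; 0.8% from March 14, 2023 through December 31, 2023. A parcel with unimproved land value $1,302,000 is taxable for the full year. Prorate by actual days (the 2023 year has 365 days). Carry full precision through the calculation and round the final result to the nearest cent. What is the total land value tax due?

January 1 – January 17, 2023: 17 days at 3.75% → $1,302,000 × 3.75% × 17/365 = $2,274.0411
January 18 – March 13, 2023: 55 days at 2.4% → $1,302,000 × 2.4% × 55/365 = $4,708.6027
March 14 – December 31, 2023: 293 days at 0.8% → $1,302,000 × 0.8% × 293/365 = $8,361.3370
Total = $15,343.9808

$15,343.98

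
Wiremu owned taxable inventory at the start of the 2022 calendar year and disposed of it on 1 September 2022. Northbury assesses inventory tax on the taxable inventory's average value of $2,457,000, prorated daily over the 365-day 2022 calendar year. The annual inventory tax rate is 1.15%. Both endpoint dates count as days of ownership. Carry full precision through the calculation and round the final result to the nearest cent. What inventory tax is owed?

Days held (1 January – 1 September 2022): 244 out of 365
Tax = $2,457,000 × 1.15% × 244/365 = $18,888.6082

$18,888.61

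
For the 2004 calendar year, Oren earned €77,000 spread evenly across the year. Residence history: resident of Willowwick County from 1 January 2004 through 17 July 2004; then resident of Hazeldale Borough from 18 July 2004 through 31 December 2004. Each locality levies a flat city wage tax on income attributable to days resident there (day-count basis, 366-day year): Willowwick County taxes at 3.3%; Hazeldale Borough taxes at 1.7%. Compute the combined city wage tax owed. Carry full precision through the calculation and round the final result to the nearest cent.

€1,978.86

Willowwick County, 1 January – 17 July 2004: 199 days → €77,000 × 3.3% × 199/366 = €1,381.5820
Hazeldale Borough, 18 July – 31 December 2004: 167 days → €77,000 × 1.7% × 167/366 = €597.2760
Total = €1,978.8579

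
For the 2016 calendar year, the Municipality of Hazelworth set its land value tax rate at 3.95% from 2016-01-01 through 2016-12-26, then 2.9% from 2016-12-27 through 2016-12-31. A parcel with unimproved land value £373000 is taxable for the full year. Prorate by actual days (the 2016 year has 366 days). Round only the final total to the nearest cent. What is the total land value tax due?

2016-01-01 to 2016-12-26: 361 days at 3.95% → £373000 × 3.95% × 361/366 = £14532.2227
2016-12-27 to 2016-12-31: 5 days at 2.9% → £373000 × 2.9% × 5/366 = £147.7732
Total = £14679.9959

£14680.00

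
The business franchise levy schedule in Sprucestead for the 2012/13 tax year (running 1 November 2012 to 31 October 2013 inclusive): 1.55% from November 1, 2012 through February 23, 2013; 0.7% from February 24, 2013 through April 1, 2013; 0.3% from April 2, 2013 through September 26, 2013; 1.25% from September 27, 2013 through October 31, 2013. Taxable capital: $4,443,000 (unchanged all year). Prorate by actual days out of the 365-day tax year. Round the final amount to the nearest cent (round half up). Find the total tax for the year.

$36,676.05

November 1, 2012 – February 23, 2013: 115 days at 1.55% → $4,443,000 × 1.55% × 115/365 = $21,697.6644
February 24 – April 1, 2013: 37 days at 0.7% → $4,443,000 × 0.7% × 37/365 = $3,152.7041
April 2 – September 26, 2013: 178 days at 0.3% → $4,443,000 × 0.3% × 178/365 = $6,500.1699
September 27 – October 31, 2013: 35 days at 1.25% → $4,443,000 × 1.25% × 35/365 = $5,325.5137
Total = $36,676.0521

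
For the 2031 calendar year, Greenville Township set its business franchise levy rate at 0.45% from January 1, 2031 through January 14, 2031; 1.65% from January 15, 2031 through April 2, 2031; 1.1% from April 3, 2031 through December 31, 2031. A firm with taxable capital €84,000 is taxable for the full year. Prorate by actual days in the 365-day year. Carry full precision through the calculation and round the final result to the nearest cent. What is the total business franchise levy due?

January 1 – January 14, 2031: 14 days at 0.45% → €84,000 × 0.45% × 14/365 = €14.4986
January 15 – April 2, 2031: 78 days at 1.65% → €84,000 × 1.65% × 78/365 = €296.1863
April 3 – December 31, 2031: 273 days at 1.1% → €84,000 × 1.1% × 273/365 = €691.1014
Total = €1,001.7863

€1,001.79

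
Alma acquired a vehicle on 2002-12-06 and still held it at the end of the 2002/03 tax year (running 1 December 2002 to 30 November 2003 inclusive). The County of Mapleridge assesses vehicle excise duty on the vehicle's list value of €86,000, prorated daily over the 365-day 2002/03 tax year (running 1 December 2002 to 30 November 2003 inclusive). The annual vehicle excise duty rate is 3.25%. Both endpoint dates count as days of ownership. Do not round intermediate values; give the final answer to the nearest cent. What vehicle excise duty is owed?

Days held (2002-12-06 to 2003-11-30): 360 out of 365
Tax = €86,000 × 3.25% × 360/365 = €2,756.7123

€2,756.71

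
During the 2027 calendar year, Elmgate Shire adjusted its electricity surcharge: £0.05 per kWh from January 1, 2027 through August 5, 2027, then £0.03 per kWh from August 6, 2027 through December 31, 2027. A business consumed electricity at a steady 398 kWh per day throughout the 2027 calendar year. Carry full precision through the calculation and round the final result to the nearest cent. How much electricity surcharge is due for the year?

January 1 – August 5, 2027: 217 days × 398 kWh/day = 86,366 kWh at £0.05/kWh → £4,318.30
August 6 – December 31, 2027: 148 days × 398 kWh/day = 58,904 kWh at £0.03/kWh → £1,767.12

£6,085.42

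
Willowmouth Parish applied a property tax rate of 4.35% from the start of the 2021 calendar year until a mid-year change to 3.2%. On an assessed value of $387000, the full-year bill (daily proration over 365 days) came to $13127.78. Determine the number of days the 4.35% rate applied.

61 days

Let d = days at the first rate; then 365 − d days at the second rate.
$387000 × [4.35%·d + 3.2%·(365−d)] / 365 = $13127.78
Solving gives d = 61, so the new rate took effect on 3 March 2021.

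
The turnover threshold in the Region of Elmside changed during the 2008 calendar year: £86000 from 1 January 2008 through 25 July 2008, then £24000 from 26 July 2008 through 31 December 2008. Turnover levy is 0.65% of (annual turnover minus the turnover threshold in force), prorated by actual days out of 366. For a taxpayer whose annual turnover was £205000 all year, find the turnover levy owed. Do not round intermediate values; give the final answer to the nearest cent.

£948.57

1 January – 25 July 2008: 207 days, exemption £86000 → (£205000 − £86000) × 0.65% × 207/366 = £437.4713
26 July – 31 December 2008: 159 days, exemption £24000 → (£205000 − £24000) × 0.65% × 159/366 = £511.1025
Total = £948.5738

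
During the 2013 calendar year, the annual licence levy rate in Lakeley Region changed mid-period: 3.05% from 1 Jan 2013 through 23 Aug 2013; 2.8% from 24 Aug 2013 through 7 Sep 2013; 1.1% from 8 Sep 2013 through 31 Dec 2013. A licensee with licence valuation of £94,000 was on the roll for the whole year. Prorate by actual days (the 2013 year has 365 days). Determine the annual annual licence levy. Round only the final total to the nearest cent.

1 Jan – 23 Aug 2013: 235 days at 3.05% → £94,000 × 3.05% × 235/365 = £1,845.8767
24 Aug – 7 Sep 2013: 15 days at 2.8% → £94,000 × 2.8% × 15/365 = £108.1644
8 Sep – 31 Dec 2013: 115 days at 1.1% → £94,000 × 1.1% × 115/365 = £325.7808
Total = £2,279.8219

£2,279.82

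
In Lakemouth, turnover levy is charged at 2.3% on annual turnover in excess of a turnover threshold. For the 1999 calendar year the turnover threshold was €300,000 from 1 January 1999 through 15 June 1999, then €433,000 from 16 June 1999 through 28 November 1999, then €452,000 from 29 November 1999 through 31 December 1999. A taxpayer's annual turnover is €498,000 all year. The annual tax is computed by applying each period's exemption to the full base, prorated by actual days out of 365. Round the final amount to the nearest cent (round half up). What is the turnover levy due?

1 January – 15 June 1999: 166 days, exemption €300,000 → (€498,000 − €300,000) × 2.3% × 166/365 = €2,071.1342
16 June – 28 November 1999: 166 days, exemption €433,000 → (€498,000 − €433,000) × 2.3% × 166/365 = €679.9178
29 November – 31 December 1999: 33 days, exemption €452,000 → (€498,000 − €452,000) × 2.3% × 33/365 = €95.6548
Total = €2,846.7068

€2,846.71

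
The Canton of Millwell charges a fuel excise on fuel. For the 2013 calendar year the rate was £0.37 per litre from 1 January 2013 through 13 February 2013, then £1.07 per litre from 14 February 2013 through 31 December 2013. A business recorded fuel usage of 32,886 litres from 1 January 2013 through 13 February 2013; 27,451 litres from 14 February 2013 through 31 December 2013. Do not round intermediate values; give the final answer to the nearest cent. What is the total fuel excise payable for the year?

1 January – 13 February 2013: 32,886 litres at £0.37/litre → £12,167.82
14 February – 31 December 2013: 27,451 litres at £1.07/litre → £29,372.57

£41,540.39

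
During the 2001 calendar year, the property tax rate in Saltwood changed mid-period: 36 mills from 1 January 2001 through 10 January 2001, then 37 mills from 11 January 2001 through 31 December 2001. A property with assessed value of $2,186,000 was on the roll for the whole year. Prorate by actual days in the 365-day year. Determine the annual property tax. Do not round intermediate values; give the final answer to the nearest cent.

1 January – 10 January 2001: 10 days at 36 mills → $2,186,000 × 3.6% × 10/365 = $2,156.0548
11 January – 31 December 2001: 355 days at 37 mills → $2,186,000 × 3.7% × 355/365 = $78,666.0548
Total = $80,822.1096

$80,822.11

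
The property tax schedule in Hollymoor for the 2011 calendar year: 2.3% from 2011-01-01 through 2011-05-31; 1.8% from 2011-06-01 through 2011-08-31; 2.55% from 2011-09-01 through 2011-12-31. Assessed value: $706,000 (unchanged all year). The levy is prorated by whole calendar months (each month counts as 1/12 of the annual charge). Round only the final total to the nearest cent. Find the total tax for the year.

2011-01-01 to 2011-05-31: 5 months at 2.3% → $706,000 × 2.3% × 5/12 = $6,765.8333
2011-06-01 to 2011-08-31: 3 months at 1.8% → $706,000 × 1.8% × 3/12 = $3,177.0000
2011-09-01 to 2011-12-31: 4 months at 2.55% → $706,000 × 2.55% × 4/12 = $6,001.0000
Total = $15,943.8333

$15,943.83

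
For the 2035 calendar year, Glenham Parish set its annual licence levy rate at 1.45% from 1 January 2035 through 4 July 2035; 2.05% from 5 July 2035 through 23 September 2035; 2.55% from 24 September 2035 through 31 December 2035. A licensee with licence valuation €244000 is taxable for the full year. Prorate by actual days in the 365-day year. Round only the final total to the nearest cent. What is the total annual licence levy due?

€4590.88

1 January – 4 July 2035: 185 days at 1.45% → €244000 × 1.45% × 185/365 = €1793.2329
5 July – 23 September 2035: 81 days at 2.05% → €244000 × 2.05% × 81/365 = €1110.0329
24 September – 31 December 2035: 99 days at 2.55% → €244000 × 2.55% × 99/365 = €1687.6110
Total = €4590.8767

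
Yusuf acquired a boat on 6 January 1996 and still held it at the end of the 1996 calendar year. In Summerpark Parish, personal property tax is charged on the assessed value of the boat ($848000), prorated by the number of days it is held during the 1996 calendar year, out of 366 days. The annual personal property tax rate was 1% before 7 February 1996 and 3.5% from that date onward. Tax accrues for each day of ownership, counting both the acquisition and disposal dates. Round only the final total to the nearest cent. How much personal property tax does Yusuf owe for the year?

$27420.98

6 January – 6 February 1996: 32 days at 1% → $848000 × 1% × 32/366 = $741.4208
7 February – 31 December 1996: 329 days at 3.5% → $848000 × 3.5% × 329/366 = $26679.5628
Total = $27420.9836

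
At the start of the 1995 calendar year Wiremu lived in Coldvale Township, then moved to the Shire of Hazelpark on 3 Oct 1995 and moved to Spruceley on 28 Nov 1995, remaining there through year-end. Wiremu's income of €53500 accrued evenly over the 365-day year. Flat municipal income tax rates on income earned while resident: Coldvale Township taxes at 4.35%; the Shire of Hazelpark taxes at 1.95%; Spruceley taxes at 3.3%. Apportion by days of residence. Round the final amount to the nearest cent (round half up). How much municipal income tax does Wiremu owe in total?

Coldvale Township, 1 Jan – 2 Oct 1995: 275 days → €53500 × 4.35% × 275/365 = €1753.4075
The Shire of Hazelpark, 3 Oct – 27 Nov 1995: 56 days → €53500 × 1.95% × 56/365 = €160.0603
Spruceley, 28 Nov – 31 Dec 1995: 34 days → €53500 × 3.3% × 34/365 = €164.4575
Total = €2077.9253

€2077.93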